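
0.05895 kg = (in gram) 58.95. Check: 1 gram = 0.001 kg, so 0.05895 kg = 0.05895 / 0.001 = 58.95 gram.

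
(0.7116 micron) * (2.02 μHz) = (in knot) 1 micron = 1e-06 m, so 0.7116 micron = 0.7116 * 1e-06 = 7.116e-07 m. 1 μHz = 1e-06 Hz, so 2.02 μHz = 2.02 * 1e-06 = 2.02e-06 Hz. Combine: 7.116e-07 m * 2.02e-06 Hz = 1.437432e-12 m/s. 1 knot = 0.51444444 m/s, so 1.437432e-12 m/s = 1.437432e-12 / 0.51444444 = 2.7941443e-12 knot ≈ 2.794e-12 knot (4 s.f.). Final answer: 2.794e-12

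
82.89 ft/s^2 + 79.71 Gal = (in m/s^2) 26.06. Check: 1 ft/s^2 = 0.3048 m/s^2, so 82.89 ft/s^2 = 82.89 * 0.3048 = 25.264872 m/s^2. 1 Gal = 0.01 m/s^2, so 79.71 Gal = 79.71 * 0.01 = 0.7971 m/s^2. Sum: 25.264872 + 0.7971 = 26.061972 m/s^2. Result: 26.061972 m/s^2 ≈ 26.06 m/s^2 (4 s.f.).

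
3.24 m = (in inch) 127.6. Check: 1 inch = 0.0254 m, so 3.24 m = 3.24 / 0.0254 = 127.55906 inch ≈ 127.6 inch (4 s.f.).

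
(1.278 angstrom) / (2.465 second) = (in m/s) 5.185e-11. Check: 1 angstrom = 1e-10 m, so 1.278 angstrom = 1.278 * 1e-10 = 1.278e-10 m. 2.465 second = 2.465 s. Combine: 1.278e-10 m / 2.465 s = 5.1845842e-11 m/s. Result: 5.1845842e-11 m/s ≈ 5.185e-11 m/s (4 s.f.).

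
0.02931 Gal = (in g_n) 1 Gal = 0.01 m/s^2, so 0.02931 Gal = 0.02931 * 0.01 = 0.0002931 m/s^2. 1 g_n = 9.80665 m/s^2, so 0.0002931 m/s^2 = 0.0002931 / 9.80665 = 2.9887882e-05 g_n ≈ 2.989e-05 g_n (4 s.f.). Final answer: 2.989e-05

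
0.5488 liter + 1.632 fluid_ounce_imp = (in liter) 1 liter = 0.001 m^3, so 0.5488 liter = 0.5488 * 0.001 = 0.0005488 m^3. 1 fluid_ounce_imp = 2.8413063e-05 m^3, so 1.632 fluid_ounce_imp = 1.632 * 2.8413063e-05 = 4.6370118e-05 m^3. Sum: 0.0005488 + 4.6370118e-05 = 0.00059517012 m^3. 1 liter = 0.001 m^3, so 0.00059517012 m^3 = 0.00059517012 / 0.001 = 0.59517012 liter ≈ 0.5952 liter (4 s.f.). Final answer: 0.5952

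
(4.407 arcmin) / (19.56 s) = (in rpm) 1 arcmin = 0.00029088821 rad, so 4.407 arcmin = 4.407 * 0.00029088821 = 0.0012819443 rad. 19.56 s is already in s. Combine: 0.0012819443 rad / 19.56 s = 6.5539076e-05 rad/s. 1 rpm = 0.10471976 rad/s, so 6.5539076e-05 rad/s = 6.5539076e-05 / 0.10471976 = 0.00062585208 rpm ≈ 0.0006259 rpm (4 s.f.). Final answer: 0.0006259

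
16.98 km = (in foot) 1 km = 1000 m, so 16.98 km = 16.98 * 1000 = 16980 m. 1 foot = 0.3048 m, so 16980 m = 16980 / 0.3048 = 55708.661 foot ≈ 5.571e+04 foot (4 s.f.). Final answer: 5.571e+04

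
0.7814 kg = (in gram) 1 gram = 0.001 kg, so 0.7814 kg = 0.7814 / 0.001 = 781.4 gram. Final answer: 781.4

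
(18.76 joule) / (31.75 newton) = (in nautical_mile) 0.000319. Check: 18.76 joule = 18.76 J. 31.75 newton = 31.75 N. Combine: 18.76 J / 31.75 N = 0.59086614 m. 1 nautical_mile = 1852 m, so 0.59086614 m = 0.59086614 / 1852 = 0.00031904219 nautical_mile ≈ 0.000319 nautical_mile (4 s.f.).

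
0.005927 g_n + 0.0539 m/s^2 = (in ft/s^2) 1 g_n = 9.80665 m/s^2, so 0.005927 g_n = 0.005927 * 9.80665 = 0.058124015 m/s^2. 0.0539 m/s^2 is already in m/s^2. Sum: 0.058124015 + 0.0539 = 0.11202401 m/s^2. 1 ft/s^2 = 0.3048 m/s^2, so 0.11202401 m/s^2 = 0.11202401 / 0.3048 = 0.36753286 ft/s^2 ≈ 0.3675 ft/s^2 (4 s.f.). Final answer: 0.3675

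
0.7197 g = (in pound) 0.001587. Check: 1 g = 0.001 kg, so 0.7197 g = 0.7197 * 0.001 = 0.0007197 kg. 1 pound = 0.45359237 kg, so 0.0007197 kg = 0.0007197 / 0.45359237 = 0.0015866669 pound ≈ 0.001587 pound (4 s.f.).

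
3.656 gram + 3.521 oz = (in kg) 0.1035. Check: 1 gram = 0.001 kg, so 3.656 gram = 3.656 * 0.001 = 0.003656 kg. 1 oz = 0.028349523 kg, so 3.521 oz = 3.521 * 0.028349523 = 0.099818671 kg. Sum: 0.003656 + 0.099818671 = 0.10347467 kg. Result: 0.10347467 kg ≈ 0.1035 kg (4 s.f.).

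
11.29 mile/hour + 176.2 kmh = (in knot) 105. Check: 1 mile/hour = 0.44704 m/s, so 11.29 mile/hour = 11.29 * 0.44704 = 5.0470816 m/s. 1 kmh = 0.27777778 m/s, so 176.2 kmh = 176.2 * 0.27777778 = 48.944444 m/s. Sum: 5.0470816 + 48.944444 = 53.991526 m/s. 1 knot = 0.51444444 m/s, so 53.991526 m/s = 53.991526 / 0.51444444 = 104.95113 knot ≈ 105 knot (4 s.f.).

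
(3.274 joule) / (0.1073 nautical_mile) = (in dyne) 1648. Check: 3.274 joule = 3.274 J. 1 nautical_mile = 1852 m, so 0.1073 nautical_mile = 0.1073 * 1852 = 198.7196 m. Combine: 3.274 J / 198.7196 m = 0.016475476 N. 1 dyne = 1e-05 N, so 0.016475476 N = 0.016475476 / 1e-05 = 1647.5476 dyne ≈ 1648 dyne (4 s.f.).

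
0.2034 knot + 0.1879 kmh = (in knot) 0.3049. Check: 1 knot = 0.51444444 m/s, so 0.2034 knot = 0.2034 * 0.51444444 = 0.104638 m/s. 1 kmh = 0.27777778 m/s, so 0.1879 kmh = 0.1879 * 0.27777778 = 0.052194444 m/s. Sum: 0.104638 + 0.052194444 = 0.15683244 m/s. 1 knot = 0.51444444 m/s, so 0.15683244 m/s = 0.15683244 / 0.51444444 = 0.30485788 knot ≈ 0.3049 knot (4 s.f.).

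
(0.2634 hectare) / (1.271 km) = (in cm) 207.2. Check: 1 hectare = 10000 m^2, so 0.2634 hectare = 0.2634 * 10000 = 2634 m^2. 1 km = 1000 m, so 1.271 km = 1.271 * 1000 = 1271 m. Combine: 2634 m^2 / 1271 m = 2.0723839 m. 1 cm = 0.01 m, so 2.0723839 m = 2.0723839 / 0.01 = 207.23839 cm ≈ 207.2 cm (4 s.f.).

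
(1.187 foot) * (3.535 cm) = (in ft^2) 1 foot = 0.3048 m, so 1.187 foot = 1.187 * 0.3048 = 0.3617976 m. 1 cm = 0.01 m, so 3.535 cm = 3.535 * 0.01 = 0.03535 m. Combine: 0.3617976 m * 0.03535 m = 0.012789545 m^2. 1 ft^2 = 0.09290304 m^2, so 0.012789545 m^2 = 0.012789545 / 0.09290304 = 0.13766552 ft^2 ≈ 0.1377 ft^2 (4 s.f.). Final answer: 0.1377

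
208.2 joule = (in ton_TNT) 4.976e-08. Check: 208.2 joule = 208.2 J. 1 ton_TNT = 4.184e+09 J, so 208.2 J = 208.2 / 4.184e+09 = 4.9760994e-08 ton_TNT ≈ 4.976e-08 ton_TNT (4 s.f.).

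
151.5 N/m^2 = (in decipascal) 1515. Check: 151.5 N/m^2 = 151.5 Pa. 1 decipascal = 0.1 Pa, so 151.5 Pa = 151.5 / 0.1 = 1515 decipascal.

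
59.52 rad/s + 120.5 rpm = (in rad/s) 72.14. Check: 59.52 rad/s is already in rad/s. 1 rpm = 0.10471976 rad/s, so 120.5 rpm = 120.5 * 0.10471976 = 12.61873 rad/s. Sum: 59.52 + 12.61873 = 72.13873 rad/s. Result: 72.13873 rad/s ≈ 72.14 rad/s (4 s.f.).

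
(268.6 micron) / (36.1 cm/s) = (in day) 1 micron = 1e-06 m, so 268.6 micron = 268.6 * 1e-06 = 0.0002686 m. 1 cm/s = 0.01 m/s, so 36.1 cm/s = 36.1 * 0.01 = 0.361 m/s. Combine: 0.0002686 m / 0.361 m/s = 0.00074404432 s. 1 day = 86400 s, so 0.00074404432 s = 0.00074404432 / 86400 = 8.6116241e-09 day ≈ 8.612e-09 day (4 s.f.). Final answer: 8.612e-09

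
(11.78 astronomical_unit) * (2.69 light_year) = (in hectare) 4.485e+24. Check: 1 astronomical_unit = 1.4959787e+11 m, so 11.78 astronomical_unit = 11.78 * 1.4959787e+11 = 1.7622629e+12 m. 1 light_year = 9.4607305e+15 m, so 2.69 light_year = 2.69 * 9.4607305e+15 = 2.5449365e+16 m. Combine: 1.7622629e+12 m * 2.5449365e+16 m = 4.4848472e+28 m^2. 1 hectare = 10000 m^2, so 4.4848472e+28 m^2 = 4.4848472e+28 / 10000 = 4.4848472e+24 hectare ≈ 4.485e+24 hectare (4 s.f.).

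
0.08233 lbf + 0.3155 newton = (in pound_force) 1 lbf = 4.4482216 N, so 0.08233 lbf = 0.08233 * 4.4482216 = 0.36622209 N. 0.3155 newton = 0.3155 N. Sum: 0.36622209 + 0.3155 = 0.68172209 N. 1 pound_force = 4.4482216 N, so 0.68172209 N = 0.68172209 / 4.4482216 = 0.15325722 pound_force ≈ 0.1533 pound_force (4 s.f.). Final answer: 0.1533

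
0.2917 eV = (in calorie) 1.117e-20. Check: 1 eV = 1.6021766e-19 J, so 0.2917 eV = 0.2917 * 1.6021766e-19 = 4.6735492e-20 J. 1 calorie = 4.184 J, so 4.6735492e-20 J = 4.6735492e-20 / 4.184 = 1.1170051e-20 calorie ≈ 1.117e-20 calorie (4 s.f.).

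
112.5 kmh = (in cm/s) 3125. Check: 1 kmh = 0.27777778 m/s, so 112.5 kmh = 112.5 * 0.27777778 = 31.25 m/s. 1 cm/s = 0.01 m/s, so 31.25 m/s = 31.25 / 0.01 = 3125 cm/s.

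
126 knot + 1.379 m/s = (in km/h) 1 knot = 0.51444444 m/s, so 126 knot = 126 * 0.51444444 = 64.82 m/s. 1.379 m/s is already in m/s. Sum: 64.82 + 1.379 = 66.199 m/s. 1 km/h = 0.27777778 m/s, so 66.199 m/s = 66.199 / 0.27777778 = 238.3164 km/h ≈ 238.3 km/h (4 s.f.). Final answer: 238.3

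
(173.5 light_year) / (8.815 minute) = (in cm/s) 3.103e+17. Check: 1 light_year = 9.4607305e+15 m, so 173.5 light_year = 173.5 * 9.4607305e+15 = 1.6414367e+18 m. 1 minute = 60 s, so 8.815 minute = 8.815 * 60 = 528.9 s. Combine: 1.6414367e+18 m / 528.9 s = 3.1034917e+15 m/s. 1 cm/s = 0.01 m/s, so 3.1034917e+15 m/s = 3.1034917e+15 / 0.01 = 3.1034917e+17 cm/s ≈ 3.103e+17 cm/s (4 s.f.).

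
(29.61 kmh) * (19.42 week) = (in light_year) 1.021e-08. Check: 1 kmh = 0.27777778 m/s, so 29.61 kmh = 29.61 * 0.27777778 = 8.225 m/s. 1 week = 604800 s, so 19.42 week = 19.42 * 604800 = 11745216 s. Combine: 8.225 m/s * 11745216 s = 96604402 m. 1 light_year = 9.4607305e+15 m, so 96604402 m = 96604402 / 9.4607305e+15 = 1.0211093e-08 light_year ≈ 1.021e-08 light_year (4 s.f.).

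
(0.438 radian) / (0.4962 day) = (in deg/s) 0.438 radian = 0.438 rad. 1 day = 86400 s, so 0.4962 day = 0.4962 * 86400 = 42871.68 s. Combine: 0.438 rad / 42871.68 s = 1.0216535e-05 rad/s. 1 deg/s = 0.017453293 rad/s, so 1.0216535e-05 rad/s = 1.0216535e-05 / 0.017453293 = 0.00058536431 deg/s ≈ 0.0005854 deg/s (4 s.f.). Final answer: 0.0005854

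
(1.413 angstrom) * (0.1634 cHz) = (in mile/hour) 5.165e-13. Check: 1 angstrom = 1e-10 m, so 1.413 angstrom = 1.413 * 1e-10 = 1.413e-10 m. 1 cHz = 0.01 Hz, so 0.1634 cHz = 0.1634 * 0.01 = 0.001634 Hz. Combine: 1.413e-10 m * 0.001634 Hz = 2.308842e-13 m/s. 1 mile/hour = 0.44704 m/s, so 2.308842e-13 m/s = 2.308842e-13 / 0.44704 = 5.1647325e-13 mile/hour ≈ 5.165e-13 mile/hour (4 s.f.).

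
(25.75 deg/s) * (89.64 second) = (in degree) 1 deg/s = 0.017453293 rad/s, so 25.75 deg/s = 25.75 * 0.017453293 = 0.44942228 rad/s. 89.64 second = 89.64 s. Combine: 0.44942228 rad/s * 89.64 s = 40.286213 rad. 1 degree = 0.017453293 rad, so 40.286213 rad = 40.286213 / 0.017453293 = 2308.23 degree ≈ 2308 degree (4 s.f.). Final answer: 2308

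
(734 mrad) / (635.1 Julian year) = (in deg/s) 1 mrad = 0.001 rad, so 734 mrad = 734 * 0.001 = 0.734 rad. 1 Julian year = 31557600 s, so 635.1 Julian year = 635.1 * 31557600 = 2.0042232e+10 s. Combine: 0.734 rad / 2.0042232e+10 s = 3.6622668e-11 rad/s. 1 deg/s = 0.017453293 rad/s, so 3.6622668e-11 rad/s = 3.6622668e-11 / 0.017453293 = 2.0983243e-09 deg/s ≈ 2.098e-09 deg/s (4 s.f.). Final answer: 2.098e-09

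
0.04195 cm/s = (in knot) 1 cm/s = 0.01 m/s, so 0.04195 cm/s = 0.04195 * 0.01 = 0.0004195 m/s. 1 knot = 0.51444444 m/s, so 0.0004195 m/s = 0.0004195 / 0.51444444 = 0.00081544276 knot ≈ 0.0008154 knot (4 s.f.). Final answer: 0.0008154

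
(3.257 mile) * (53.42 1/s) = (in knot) 1 mile = 1609.344 m, so 3.257 mile = 3.257 * 1609.344 = 5241.6334 m. 53.42 1/s = 53.42 Hz. Combine: 5241.6334 m * 53.42 Hz = 280008.06 m/s. 1 knot = 0.51444444 m/s, so 280008.06 m/s = 280008.06 / 0.51444444 = 544292.12 knot ≈ 5.443e+05 knot (4 s.f.). Final answer: 5.443e+05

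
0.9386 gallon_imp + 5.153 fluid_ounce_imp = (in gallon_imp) 0.9708. Check: 1 gallon_imp = 0.00454609 m^3, so 0.9386 gallon_imp = 0.9386 * 0.00454609 = 0.0042669601 m^3. 1 fluid_ounce_imp = 2.8413063e-05 m^3, so 5.153 fluid_ounce_imp = 5.153 * 2.8413063e-05 = 0.00014641251 m^3. Sum: 0.0042669601 + 0.00014641251 = 0.0044133726 m^3. 1 gallon_imp = 0.00454609 m^3, so 0.0044133726 m^3 = 0.0044133726 / 0.00454609 = 0.97080625 gallon_imp ≈ 0.9708 gallon_imp (4 s.f.).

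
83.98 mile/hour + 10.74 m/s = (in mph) 1 mile/hour = 0.44704 m/s, so 83.98 mile/hour = 83.98 * 0.44704 = 37.542419 m/s. 10.74 m/s is already in m/s. Sum: 37.542419 + 10.74 = 48.282419 m/s. 1 mph = 0.44704 m/s, so 48.282419 m/s = 48.282419 / 0.44704 = 108.0047 mph ≈ 108 mph (4 s.f.). Final answer: 108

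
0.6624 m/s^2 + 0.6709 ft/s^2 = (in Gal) 0.6624 m/s^2 is already in m/s^2. 1 ft/s^2 = 0.3048 m/s^2, so 0.6709 ft/s^2 = 0.6709 * 0.3048 = 0.20449032 m/s^2. Sum: 0.6624 + 0.20449032 = 0.86689032 m/s^2. 1 Gal = 0.01 m/s^2, so 0.86689032 m/s^2 = 0.86689032 / 0.01 = 86.689032 Gal ≈ 86.69 Gal (4 s.f.). Final answer: 86.69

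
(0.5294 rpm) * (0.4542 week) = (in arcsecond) 3.141e+09. Check: 1 rpm = 0.10471976 rad/s, so 0.5294 rpm = 0.5294 * 0.10471976 = 0.055438638 rad/s. 1 week = 604800 s, so 0.4542 week = 0.4542 * 604800 = 274700.16 s. Combine: 0.055438638 rad/s * 274700.16 s = 15229.003 rad. 1 arcsecond = 4.8481368e-06 rad, so 15229.003 rad = 15229.003 / 4.8481368e-06 = 3.1412073e+09 arcsecond ≈ 3.141e+09 arcsecond (4 s.f.).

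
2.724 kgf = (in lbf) 6.005. Check: 1 kgf = 9.80665 N, so 2.724 kgf = 2.724 * 9.80665 = 26.713315 N. 1 lbf = 4.4482216 N, so 26.713315 N = 26.713315 / 4.4482216 = 6.005392 lbf ≈ 6.005 lbf (4 s.f.).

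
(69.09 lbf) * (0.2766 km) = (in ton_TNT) 1 lbf = 4.4482216 N, so 69.09 lbf = 69.09 * 4.4482216 = 307.32763 N. 1 km = 1000 m, so 0.2766 km = 0.2766 * 1000 = 276.6 m. Combine: 307.32763 N * 276.6 m = 85006.823 J. 1 ton_TNT = 4.184e+09 J, so 85006.823 J = 85006.823 / 4.184e+09 = 2.0317118e-05 ton_TNT ≈ 2.032e-05 ton_TNT (4 s.f.). Final answer: 2.032e-05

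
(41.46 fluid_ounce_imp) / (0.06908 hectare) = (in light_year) 1.802e-22. Check: 1 fluid_ounce_imp = 2.8413063e-05 m^3, so 41.46 fluid_ounce_imp = 41.46 * 2.8413063e-05 = 0.0011780056 m^3. 1 hectare = 10000 m^2, so 0.06908 hectare = 0.06908 * 10000 = 690.8 m^2. Combine: 0.0011780056 m^3 / 690.8 m^2 = 1.7052773e-06 m. 1 light_year = 9.4607305e+15 m, so 1.7052773e-06 m = 1.7052773e-06 / 9.4607305e+15 = 1.8024795e-22 light_year ≈ 1.802e-22 light_year (4 s.f.).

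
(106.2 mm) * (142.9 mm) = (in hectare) 1 mm = 0.001 m, so 106.2 mm = 106.2 * 0.001 = 0.1062 m. 1 mm = 0.001 m, so 142.9 mm = 142.9 * 0.001 = 0.1429 m. Combine: 0.1062 m * 0.1429 m = 0.01517598 m^2. 1 hectare = 10000 m^2, so 0.01517598 m^2 = 0.01517598 / 10000 = 1.517598e-06 hectare ≈ 1.518e-06 hectare (4 s.f.). Final answer: 1.518e-06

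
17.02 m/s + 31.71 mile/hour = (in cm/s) 17.02 m/s is already in m/s. 1 mile/hour = 0.44704 m/s, so 31.71 mile/hour = 31.71 * 0.44704 = 14.175638 m/s. Sum: 17.02 + 14.175638 = 31.195638 m/s. 1 cm/s = 0.01 m/s, so 31.195638 m/s = 31.195638 / 0.01 = 3119.5638 cm/s ≈ 3120 cm/s (4 s.f.). Final answer: 3120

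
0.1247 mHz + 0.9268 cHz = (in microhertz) 9393. Check: 1 mHz = 0.001 Hz, so 0.1247 mHz = 0.1247 * 0.001 = 0.0001247 Hz. 1 cHz = 0.01 Hz, so 0.9268 cHz = 0.9268 * 0.01 = 0.009268 Hz. Sum: 0.0001247 + 0.009268 = 0.0093927 Hz. 1 microhertz = 1e-06 Hz, so 0.0093927 Hz = 0.0093927 / 1e-06 = 9392.7 microhertz ≈ 9393 microhertz (4 s.f.).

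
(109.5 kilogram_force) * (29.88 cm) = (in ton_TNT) 1 kilogram_force = 9.80665 N, so 109.5 kilogram_force = 109.5 * 9.80665 = 1073.8282 N. 1 cm = 0.01 m, so 29.88 cm = 29.88 * 0.01 = 0.2988 m. Combine: 1073.8282 N * 0.2988 m = 320.85986 J. 1 ton_TNT = 4.184e+09 J, so 320.85986 J = 320.85986 / 4.184e+09 = 7.6687347e-08 ton_TNT ≈ 7.669e-08 ton_TNT (4 s.f.). Final answer: 7.669e-08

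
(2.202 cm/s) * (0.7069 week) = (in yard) 1.03e+04. Check: 1 cm/s = 0.01 m/s, so 2.202 cm/s = 2.202 * 0.01 = 0.02202 m/s. 1 week = 604800 s, so 0.7069 week = 0.7069 * 604800 = 427533.12 s. Combine: 0.02202 m/s * 427533.12 s = 9414.2793 m. 1 yard = 0.9144 m, so 9414.2793 m = 9414.2793 / 0.9144 = 10295.581 yard ≈ 1.03e+04 yard (4 s.f.).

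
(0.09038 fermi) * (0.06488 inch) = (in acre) 3.68e-23. Check: 1 fermi = 1e-15 m, so 0.09038 fermi = 0.09038 * 1e-15 = 9.038e-17 m. 1 inch = 0.0254 m, so 0.06488 inch = 0.06488 * 0.0254 = 0.001647952 m. Combine: 9.038e-17 m * 0.001647952 m = 1.489419e-19 m^2. 1 acre = 4046.8564 m^2, so 1.489419e-19 m^2 = 1.489419e-19 / 4046.8564 = 3.6804345e-23 acre ≈ 3.68e-23 acre (4 s.f.).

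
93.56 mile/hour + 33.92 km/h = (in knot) 99.62. Check: 1 mile/hour = 0.44704 m/s, so 93.56 mile/hour = 93.56 * 0.44704 = 41.825062 m/s. 1 km/h = 0.27777778 m/s, so 33.92 km/h = 33.92 * 0.27777778 = 9.4222222 m/s. Sum: 41.825062 + 9.4222222 = 51.247285 m/s. 1 knot = 0.51444444 m/s, so 51.247285 m/s = 51.247285 / 0.51444444 = 99.616752 knot ≈ 99.62 knot (4 s.f.).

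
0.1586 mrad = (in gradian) 0.0101. Check: 1 mrad = 0.001 rad, so 0.1586 mrad = 0.1586 * 0.001 = 0.0001586 rad. 1 gradian = 0.015707963 rad, so 0.0001586 rad = 0.0001586 / 0.015707963 = 0.01009679 gradian ≈ 0.0101 gradian (4 s.f.).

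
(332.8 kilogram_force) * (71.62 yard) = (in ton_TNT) 1 kilogram_force = 9.80665 N, so 332.8 kilogram_force = 332.8 * 9.80665 = 3263.6531 N. 1 yard = 0.9144 m, so 71.62 yard = 71.62 * 0.9144 = 65.489328 m. Combine: 3263.6531 N * 65.489328 m = 213734.45 J. 1 ton_TNT = 4.184e+09 J, so 213734.45 J = 213734.45 / 4.184e+09 = 5.1083759e-05 ton_TNT ≈ 5.108e-05 ton_TNT (4 s.f.). Final answer: 5.108e-05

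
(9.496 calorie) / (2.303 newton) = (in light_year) 1.824e-15. Check: 1 calorie = 4.184 J, so 9.496 calorie = 9.496 * 4.184 = 39.731264 J. 2.303 newton = 2.303 N. Combine: 39.731264 J / 2.303 N = 17.25196 m. 1 light_year = 9.4607305e+15 m, so 17.25196 m = 17.25196 / 9.4607305e+15 = 1.8235336e-15 light_year ≈ 1.824e-15 light_year (4 s.f.).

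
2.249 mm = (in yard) 0.00246. Check: 1 mm = 0.001 m, so 2.249 mm = 2.249 * 0.001 = 0.002249 m. 1 yard = 0.9144 m, so 0.002249 m = 0.002249 / 0.9144 = 0.0024595363 yard ≈ 0.00246 yard (4 s.f.).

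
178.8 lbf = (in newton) 1 lbf = 4.4482216 N, so 178.8 lbf = 178.8 * 4.4482216 = 795.34202 N. 795.34202 N = 795.34202 newton ≈ 795.3 newton (4 s.f.). Final answer: 795.3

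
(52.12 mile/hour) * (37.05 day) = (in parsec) 1 mile/hour = 0.44704 m/s, so 52.12 mile/hour = 52.12 * 0.44704 = 23.299725 m/s. 1 day = 86400 s, so 37.05 day = 37.05 * 86400 = 3201120 s. Combine: 23.299725 m/s * 3201120 s = 74585215 m. 1 parsec = 3.0856776e+16 m, so 74585215 m = 74585215 / 3.0856776e+16 = 2.4171422e-09 parsec ≈ 2.417e-09 parsec (4 s.f.). Final answer: 2.417e-09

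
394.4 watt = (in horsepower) 0.5289. Check: 394.4 watt = 394.4 W. 1 horsepower = 745.69987 W, so 394.4 W = 394.4 / 745.69987 = 0.52889911 horsepower ≈ 0.5289 horsepower (4 s.f.).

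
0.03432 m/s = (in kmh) 1 kmh = 0.27777778 m/s, so 0.03432 m/s = 0.03432 / 0.27777778 = 0.123552 kmh ≈ 0.1236 kmh (4 s.f.). Final answer: 0.1236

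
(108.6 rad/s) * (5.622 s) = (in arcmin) 108.6 rad/s is already in rad/s. 5.622 s is already in s. Combine: 108.6 rad/s * 5.622 s = 610.5492 rad. 1 arcmin = 0.00029088821 rad, so 610.5492 rad = 610.5492 / 0.00029088821 = 2098913.5 arcmin ≈ 2.099e+06 arcmin (4 s.f.). Final answer: 2.099e+06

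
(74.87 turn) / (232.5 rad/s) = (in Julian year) 1 turn = 6.2831853 rad, so 74.87 turn = 74.87 * 6.2831853 = 470.42208 rad. 232.5 rad/s is already in rad/s. Combine: 470.42208 rad / 232.5 rad/s = 2.0233208 s. 1 Julian year = 31557600 s, so 2.0233208 s = 2.0233208 / 31557600 = 6.4115167e-08 Julian year ≈ 6.412e-08 Julian year (4 s.f.). Final answer: 6.412e-08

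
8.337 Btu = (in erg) 8.796e+10. Check: 1 Btu = 1055.0559 J, so 8.337 Btu = 8.337 * 1055.0559 = 8796.0006 J. 1 erg = 1e-07 J, so 8796.0006 J = 8796.0006 / 1e-07 = 8.7960006e+10 erg ≈ 8.796e+10 erg (4 s.f.).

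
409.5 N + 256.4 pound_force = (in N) 409.5 N is already in N. 1 pound_force = 4.4482216 N, so 256.4 pound_force = 256.4 * 4.4482216 = 1140.524 N. Sum: 409.5 + 1140.524 = 1550.024 N. Result: 1550.024 N ≈ 1550 N (4 s.f.). Final answer: 1550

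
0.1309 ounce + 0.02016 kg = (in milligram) 1 ounce = 0.028349523 kg, so 0.1309 ounce = 0.1309 * 0.028349523 = 0.0037109526 kg. 0.02016 kg is already in kg. Sum: 0.0037109526 + 0.02016 = 0.023870953 kg. 1 milligram = 1e-06 kg, so 0.023870953 kg = 0.023870953 / 1e-06 = 23870.953 milligram ≈ 2.387e+04 milligram (4 s.f.). Final answer: 2.387e+04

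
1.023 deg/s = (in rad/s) 1 deg/s = 0.017453293 rad/s, so 1.023 deg/s = 1.023 * 0.017453293 = 0.017854718 rad/s. Result: 0.017854718 rad/s ≈ 0.01785 rad/s (4 s.f.). Final answer: 0.01785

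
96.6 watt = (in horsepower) 0.1295. Check: 96.6 watt = 96.6 W. 1 horsepower = 745.69987 W, so 96.6 W = 96.6 / 745.69987 = 0.12954273 horsepower ≈ 0.1295 horsepower (4 s.f.).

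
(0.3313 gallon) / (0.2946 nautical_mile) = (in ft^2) 1 gallon = 0.0037854118 m^3, so 0.3313 gallon = 0.3313 * 0.0037854118 = 0.0012541069 m^3. 1 nautical_mile = 1852 m, so 0.2946 nautical_mile = 0.2946 * 1852 = 545.5992 m. Combine: 0.0012541069 m^3 / 545.5992 m = 2.2985864e-06 m^2. 1 ft^2 = 0.09290304 m^2, so 2.2985864e-06 m^2 = 2.2985864e-06 / 0.09290304 = 2.4741779e-05 ft^2 ≈ 2.474e-05 ft^2 (4 s.f.). Final answer: 2.474e-05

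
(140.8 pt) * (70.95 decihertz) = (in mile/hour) 0.7883. Check: 1 pt = 0.00035277778 m, so 140.8 pt = 140.8 * 0.00035277778 = 0.049671111 m. 1 decihertz = 0.1 Hz, so 70.95 decihertz = 70.95 * 0.1 = 7.095 Hz. Combine: 0.049671111 m * 7.095 Hz = 0.35241653 m/s. 1 mile/hour = 0.44704 m/s, so 0.35241653 m/s = 0.35241653 / 0.44704 = 0.78833333 mile/hour ≈ 0.7883 mile/hour (4 s.f.).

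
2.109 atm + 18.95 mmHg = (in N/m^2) 2.162e+05. Check: 1 atm = 101325 Pa, so 2.109 atm = 2.109 * 101325 = 213694.42 Pa. 1 mmHg = 133.32237 Pa, so 18.95 mmHg = 18.95 * 133.32237 = 2526.4589 Pa. Sum: 213694.42 + 2526.4589 = 216220.88 Pa. 216220.88 Pa = 216220.88 N/m^2 ≈ 2.162e+05 N/m^2 (4 s.f.).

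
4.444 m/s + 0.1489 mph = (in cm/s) 4.444 m/s is already in m/s. 1 mph = 0.44704 m/s, so 0.1489 mph = 0.1489 * 0.44704 = 0.066564256 m/s. Sum: 4.444 + 0.066564256 = 4.5105643 m/s. 1 cm/s = 0.01 m/s, so 4.5105643 m/s = 4.5105643 / 0.01 = 451.05643 cm/s ≈ 451.1 cm/s (4 s.f.). Final answer: 451.1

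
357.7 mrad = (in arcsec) 1 mrad = 0.001 rad, so 357.7 mrad = 357.7 * 0.001 = 0.3577 rad. 1 arcsec = 4.8481368e-06 rad, so 0.3577 rad = 0.3577 / 4.8481368e-06 = 73780.921 arcsec ≈ 7.378e+04 arcsec (4 s.f.). Final answer: 7.378e+04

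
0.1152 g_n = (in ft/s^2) 1 g_n = 9.80665 m/s^2, so 0.1152 g_n = 0.1152 * 9.80665 = 1.1297261 m/s^2. 1 ft/s^2 = 0.3048 m/s^2, so 1.1297261 m/s^2 = 1.1297261 / 0.3048 = 3.7064504 ft/s^2 ≈ 3.706 ft/s^2 (4 s.f.). Final answer: 3.706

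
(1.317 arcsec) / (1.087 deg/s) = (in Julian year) 1 arcsec = 4.8481368e-06 rad, so 1.317 arcsec = 1.317 * 4.8481368e-06 = 6.3849962e-06 rad. 1 deg/s = 0.017453293 rad/s, so 1.087 deg/s = 1.087 * 0.017453293 = 0.018971729 rad/s. Combine: 6.3849962e-06 rad / 0.018971729 rad/s = 0.0003365532 s. 1 Julian year = 31557600 s, so 0.0003365532 s = 0.0003365532 / 31557600 = 1.0664727e-11 Julian year ≈ 1.066e-11 Julian year (4 s.f.). Final answer: 1.066e-11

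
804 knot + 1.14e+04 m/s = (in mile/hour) 2.643e+04. Check: 1 knot = 0.51444444 m/s, so 804 knot = 804 * 0.51444444 = 413.61333 m/s. 1.14e+04 m/s is already in m/s. Sum: 413.61333 + 11400 = 11813.613 m/s. 1 mile/hour = 0.44704 m/s, so 11813.613 m/s = 11813.613 / 0.44704 = 26426.3 mile/hour ≈ 2.643e+04 mile/hour (4 s.f.).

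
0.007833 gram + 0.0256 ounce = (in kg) 0.0007336. Check: 1 gram = 0.001 kg, so 0.007833 gram = 0.007833 * 0.001 = 7.833e-06 kg. 1 ounce = 0.028349523 kg, so 0.0256 ounce = 0.0256 * 0.028349523 = 0.00072574779 kg. Sum: 7.833e-06 + 0.00072574779 = 0.00073358079 kg. Result: 0.00073358079 kg ≈ 0.0007336 kg (4 s.f.).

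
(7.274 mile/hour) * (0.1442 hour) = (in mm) 1 mile/hour = 0.44704 m/s, so 7.274 mile/hour = 7.274 * 0.44704 = 3.251769 m/s. 1 hour = 3600 s, so 0.1442 hour = 0.1442 * 3600 = 519.12 s. Combine: 3.251769 m/s * 519.12 s = 1688.0583 m. 1 mm = 0.001 m, so 1688.0583 m = 1688.0583 / 0.001 = 1688058.3 mm ≈ 1.688e+06 mm (4 s.f.). Final answer: 1.688e+06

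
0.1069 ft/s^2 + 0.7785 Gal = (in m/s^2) 1 ft/s^2 = 0.3048 m/s^2, so 0.1069 ft/s^2 = 0.1069 * 0.3048 = 0.03258312 m/s^2. 1 Gal = 0.01 m/s^2, so 0.7785 Gal = 0.7785 * 0.01 = 0.007785 m/s^2. Sum: 0.03258312 + 0.007785 = 0.04036812 m/s^2. Result: 0.04036812 m/s^2 ≈ 0.04037 m/s^2 (4 s.f.). Final answer: 0.04037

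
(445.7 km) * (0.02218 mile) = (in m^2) 1 km = 1000 m, so 445.7 km = 445.7 * 1000 = 445700 m. 1 mile = 1609.344 m, so 0.02218 mile = 0.02218 * 1609.344 = 35.69525 m. Combine: 445700 m * 35.69525 m = 15909373 m^2. Result: 15909373 m^2 ≈ 1.591e+07 m^2 (4 s.f.). Final answer: 1.591e+07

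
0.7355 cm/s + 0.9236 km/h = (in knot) 1 cm/s = 0.01 m/s, so 0.7355 cm/s = 0.7355 * 0.01 = 0.007355 m/s. 1 km/h = 0.27777778 m/s, so 0.9236 km/h = 0.9236 * 0.27777778 = 0.25655556 m/s. Sum: 0.007355 + 0.25655556 = 0.26391056 m/s. 1 knot = 0.51444444 m/s, so 0.26391056 m/s = 0.26391056 / 0.51444444 = 0.51300108 knot ≈ 0.513 knot (4 s.f.). Final answer: 0.513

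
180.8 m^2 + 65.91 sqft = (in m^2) 186.9. Check: 180.8 m^2 is already in m^2. 1 sqft = 0.09290304 m^2, so 65.91 sqft = 65.91 * 0.09290304 = 6.1232394 m^2. Sum: 180.8 + 6.1232394 = 186.92324 m^2. Result: 186.92324 m^2 ≈ 186.9 m^2 (4 s.f.).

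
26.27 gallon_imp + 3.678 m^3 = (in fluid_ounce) 1.284e+05. Check: 1 gallon_imp = 0.00454609 m^3, so 26.27 gallon_imp = 26.27 * 0.00454609 = 0.11942578 m^3. 3.678 m^3 is already in m^3. Sum: 0.11942578 + 3.678 = 3.7974258 m^3. 1 fluid_ounce = 2.957353e-05 m^3, so 3.7974258 m^3 = 3.7974258 / 2.957353e-05 = 128406.24 fluid_ounce ≈ 1.284e+05 fluid_ounce (4 s.f.).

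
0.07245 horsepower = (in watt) 1 horsepower = 745.69987 W, so 0.07245 horsepower = 0.07245 * 745.69987 = 54.025956 W. 54.025956 W = 54.025956 watt ≈ 54.03 watt (4 s.f.). Final answer: 54.03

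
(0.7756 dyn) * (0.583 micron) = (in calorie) 1.081e-12. Check: 1 dyn = 1e-05 N, so 0.7756 dyn = 0.7756 * 1e-05 = 7.756e-06 N. 1 micron = 1e-06 m, so 0.583 micron = 0.583 * 1e-06 = 5.83e-07 m. Combine: 7.756e-06 N * 5.83e-07 m = 4.521748e-12 J. 1 calorie = 4.184 J, so 4.521748e-12 J = 4.521748e-12 / 4.184 = 1.0807237e-12 calorie ≈ 1.081e-12 calorie (4 s.f.).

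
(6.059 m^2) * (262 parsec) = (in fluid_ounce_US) 6.059 m^2 is already in m^2. 1 parsec = 3.0856776e+16 m, so 262 parsec = 262 * 3.0856776e+16 = 8.0844753e+18 m. Combine: 6.059 m^2 * 8.0844753e+18 m = 4.8983836e+19 m^3. 1 fluid_ounce_US = 2.957353e-05 m^3, so 4.8983836e+19 m^3 = 4.8983836e+19 / 2.957353e-05 = 1.6563405e+24 fluid_ounce_US ≈ 1.656e+24 fluid_ounce_US (4 s.f.). Final answer: 1.656e+24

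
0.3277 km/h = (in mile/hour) 0.2036. Check: 1 km/h = 0.27777778 m/s, so 0.3277 km/h = 0.3277 * 0.27777778 = 0.091027778 m/s. 1 mile/hour = 0.44704 m/s, so 0.091027778 m/s = 0.091027778 / 0.44704 = 0.20362334 mile/hour ≈ 0.2036 mile/hour (4 s.f.).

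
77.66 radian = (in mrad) 77.66 radian = 77.66 rad. 1 mrad = 0.001 rad, so 77.66 rad = 77.66 / 0.001 = 77660 mrad ≈ 7.766e+04 mrad (4 s.f.). Final answer: 7.766e+04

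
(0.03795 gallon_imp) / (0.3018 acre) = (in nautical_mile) 7.627e-11. Check: 1 gallon_imp = 0.00454609 m^3, so 0.03795 gallon_imp = 0.03795 * 0.00454609 = 0.00017252412 m^3. 1 acre = 4046.8564 m^2, so 0.3018 acre = 0.3018 * 4046.8564 = 1221.3413 m^2. Combine: 0.00017252412 m^3 / 1221.3413 m^2 = 1.4125791e-07 m. 1 nautical_mile = 1852 m, so 1.4125791e-07 m = 1.4125791e-07 / 1852 = 7.627317e-11 nautical_mile ≈ 7.627e-11 nautical_mile (4 s.f.).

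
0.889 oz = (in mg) 2.52e+04. Check: 1 oz = 0.028349523 kg, so 0.889 oz = 0.889 * 0.028349523 = 0.025202726 kg. 1 mg = 1e-06 kg, so 0.025202726 kg = 0.025202726 / 1e-06 = 25202.726 mg ≈ 2.52e+04 mg (4 s.f.).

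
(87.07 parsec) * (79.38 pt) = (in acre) 1.859e+13. Check: 1 parsec = 3.0856776e+16 m, so 87.07 parsec = 87.07 * 3.0856776e+16 = 2.6866995e+18 m. 1 pt = 0.00035277778 m, so 79.38 pt = 79.38 * 0.00035277778 = 0.0280035 m. Combine: 2.6866995e+18 m * 0.0280035 m = 7.5236989e+16 m^2. 1 acre = 4046.8564 m^2, so 7.5236989e+16 m^2 = 7.5236989e+16 / 4046.8564 = 1.8591465e+13 acre ≈ 1.859e+13 acre (4 s.f.).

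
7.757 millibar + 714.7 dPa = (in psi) 0.1229. Check: 1 millibar = 100 Pa, so 7.757 millibar = 7.757 * 100 = 775.7 Pa. 1 dPa = 0.1 Pa, so 714.7 dPa = 714.7 * 0.1 = 71.47 Pa. Sum: 775.7 + 71.47 = 847.17 Pa. 1 psi = 6894.7573 Pa, so 847.17 Pa = 847.17 / 6894.7573 = 0.12287162 psi ≈ 0.1229 psi (4 s.f.).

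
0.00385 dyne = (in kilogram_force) 3.926e-09. Check: 1 dyne = 1e-05 N, so 0.00385 dyne = 0.00385 * 1e-05 = 3.85e-08 N. 1 kilogram_force = 9.80665 N, so 3.85e-08 N = 3.85e-08 / 9.80665 = 3.9259074e-09 kilogram_force ≈ 3.926e-09 kilogram_force (4 s.f.).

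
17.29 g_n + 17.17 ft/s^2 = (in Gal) 1 g_n = 9.80665 m/s^2, so 17.29 g_n = 17.29 * 9.80665 = 169.55698 m/s^2. 1 ft/s^2 = 0.3048 m/s^2, so 17.17 ft/s^2 = 17.17 * 0.3048 = 5.233416 m/s^2. Sum: 169.55698 + 5.233416 = 174.79039 m/s^2. 1 Gal = 0.01 m/s^2, so 174.79039 m/s^2 = 174.79039 / 0.01 = 17479.039 Gal ≈ 1.748e+04 Gal (4 s.f.). Final answer: 1.748e+04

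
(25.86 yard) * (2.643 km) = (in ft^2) 1 yard = 0.9144 m, so 25.86 yard = 25.86 * 0.9144 = 23.646384 m. 1 km = 1000 m, so 2.643 km = 2.643 * 1000 = 2643 m. Combine: 23.646384 m * 2643 m = 62497.393 m^2. 1 ft^2 = 0.09290304 m^2, so 62497.393 m^2 = 62497.393 / 0.09290304 = 672716.34 ft^2 ≈ 6.727e+05 ft^2 (4 s.f.). Final answer: 6.727e+05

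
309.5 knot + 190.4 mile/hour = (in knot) 475. Check: 1 knot = 0.51444444 m/s, so 309.5 knot = 309.5 * 0.51444444 = 159.22056 m/s. 1 mile/hour = 0.44704 m/s, so 190.4 mile/hour = 190.4 * 0.44704 = 85.116416 m/s. Sum: 159.22056 + 85.116416 = 244.33697 m/s. 1 knot = 0.51444444 m/s, so 244.33697 m/s = 244.33697 / 0.51444444 = 474.95308 knot ≈ 475 knot (4 s.f.).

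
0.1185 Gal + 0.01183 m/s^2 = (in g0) 0.001327. Check: 1 Gal = 0.01 m/s^2, so 0.1185 Gal = 0.1185 * 0.01 = 0.001185 m/s^2. 0.01183 m/s^2 is already in m/s^2. Sum: 0.001185 + 0.01183 = 0.013015 m/s^2. 1 g0 = 9.80665 m/s^2, so 0.013015 m/s^2 = 0.013015 / 9.80665 = 0.0013271607 g0 ≈ 0.001327 g0 (4 s.f.).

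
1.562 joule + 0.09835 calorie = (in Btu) 0.001871. Check: 1.562 joule = 1.562 J. 1 calorie = 4.184 J, so 0.09835 calorie = 0.09835 * 4.184 = 0.4114964 J. Sum: 1.562 + 0.4114964 = 1.9734964 J. 1 Btu = 1055.0559 J, so 1.9734964 J = 1.9734964 / 1055.0559 = 0.0018705137 Btu ≈ 0.001871 Btu (4 s.f.).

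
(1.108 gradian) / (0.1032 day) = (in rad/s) 1 gradian = 0.015707963 rad, so 1.108 gradian = 1.108 * 0.015707963 = 0.017404423 rad. 1 day = 86400 s, so 0.1032 day = 0.1032 * 86400 = 8916.48 s. Combine: 0.017404423 rad / 8916.48 s = 1.9519388e-06 rad/s. Result: 1.9519388e-06 rad/s ≈ 1.952e-06 rad/s (4 s.f.). Final answer: 1.952e-06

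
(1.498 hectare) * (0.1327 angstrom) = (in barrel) 1 hectare = 10000 m^2, so 1.498 hectare = 1.498 * 10000 = 14980 m^2. 1 angstrom = 1e-10 m, so 0.1327 angstrom = 0.1327 * 1e-10 = 1.327e-11 m. Combine: 14980 m^2 * 1.327e-11 m = 1.987846e-07 m^3. 1 barrel = 0.15898729 m^3, so 1.987846e-07 m^3 = 1.987846e-07 / 0.15898729 = 1.2503175e-06 barrel ≈ 1.25e-06 barrel (4 s.f.). Final answer: 1.25e-06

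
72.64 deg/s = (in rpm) 12.11. Check: 1 deg/s = 0.017453293 rad/s, so 72.64 deg/s = 72.64 * 0.017453293 = 1.2678072 rad/s. 1 rpm = 0.10471976 rad/s, so 1.2678072 rad/s = 1.2678072 / 0.10471976 = 12.106667 rpm ≈ 12.11 rpm (4 s.f.).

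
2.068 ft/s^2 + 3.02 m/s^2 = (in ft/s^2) 1 ft/s^2 = 0.3048 m/s^2, so 2.068 ft/s^2 = 2.068 * 0.3048 = 0.6303264 m/s^2. 3.02 m/s^2 is already in m/s^2. Sum: 0.6303264 + 3.02 = 3.6503264 m/s^2. 1 ft/s^2 = 0.3048 m/s^2, so 3.6503264 m/s^2 = 3.6503264 / 0.3048 = 11.976136 ft/s^2 ≈ 11.98 ft/s^2 (4 s.f.). Final answer: 11.98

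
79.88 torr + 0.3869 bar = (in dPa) 1 torr = 133.32237 Pa, so 79.88 torr = 79.88 * 133.32237 = 10649.791 Pa. 1 bar = 100000 Pa, so 0.3869 bar = 0.3869 * 100000 = 38690 Pa. Sum: 10649.791 + 38690 = 49339.791 Pa. 1 dPa = 0.1 Pa, so 49339.791 Pa = 49339.791 / 0.1 = 493397.91 dPa ≈ 4.934e+05 dPa (4 s.f.). Final answer: 4.934e+05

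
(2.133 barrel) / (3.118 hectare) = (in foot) 3.568e-05. Check: 1 barrel = 0.15898729 m^3, so 2.133 barrel = 2.133 * 0.15898729 = 0.3391199 m^3. 1 hectare = 10000 m^2, so 3.118 hectare = 3.118 * 10000 = 31180 m^2. Combine: 0.3391199 m^3 / 31180 m^2 = 1.0876199e-05 m. 1 foot = 0.3048 m, so 1.0876199e-05 m = 1.0876199e-05 / 0.3048 = 3.5683069e-05 foot ≈ 3.568e-05 foot (4 s.f.).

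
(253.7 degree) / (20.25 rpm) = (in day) 1 degree = 0.017453293 rad, so 253.7 degree = 253.7 * 0.017453293 = 4.4279003 rad. 1 rpm = 0.10471976 rad/s, so 20.25 rpm = 20.25 * 0.10471976 = 2.120575 rad/s. Combine: 4.4279003 rad / 2.120575 rad/s = 2.0880658 s. 1 day = 86400 s, so 2.0880658 s = 2.0880658 / 86400 = 2.4167429e-05 day ≈ 2.417e-05 day (4 s.f.). Final answer: 2.417e-05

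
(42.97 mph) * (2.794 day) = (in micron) 1 mph = 0.44704 m/s, so 42.97 mph = 42.97 * 0.44704 = 19.209309 m/s. 1 day = 86400 s, so 2.794 day = 2.794 * 86400 = 241401.6 s. Combine: 19.209309 m/s * 241401.6 s = 4637157.9 m. 1 micron = 1e-06 m, so 4637157.9 m = 4637157.9 / 1e-06 = 4.6371579e+12 micron ≈ 4.637e+12 micron (4 s.f.). Final answer: 4.637e+12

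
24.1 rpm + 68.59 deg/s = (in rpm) 1 rpm = 0.10471976 rad/s, so 24.1 rpm = 24.1 * 0.10471976 = 2.5237461 rad/s. 1 deg/s = 0.017453293 rad/s, so 68.59 deg/s = 68.59 * 0.017453293 = 1.1971213 rad/s. Sum: 2.5237461 + 1.1971213 = 3.7208674 rad/s. 1 rpm = 0.10471976 rad/s, so 3.7208674 rad/s = 3.7208674 / 0.10471976 = 35.531667 rpm ≈ 35.53 rpm (4 s.f.). Final answer: 35.53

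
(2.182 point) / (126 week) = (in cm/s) 1.01e-09. Check: 1 point = 0.00035277778 m, so 2.182 point = 2.182 * 0.00035277778 = 0.00076976111 m. 1 week = 604800 s, so 126 week = 126 * 604800 = 76204800 s. Combine: 0.00076976111 m / 76204800 s = 1.0101216e-11 m/s. 1 cm/s = 0.01 m/s, so 1.0101216e-11 m/s = 1.0101216e-11 / 0.01 = 1.0101216e-09 cm/s ≈ 1.01e-09 cm/s (4 s.f.).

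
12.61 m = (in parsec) 4.087e-16. Check: 1 parsec = 3.0856776e+16 m, so 12.61 m = 12.61 / 3.0856776e+16 = 4.0866227e-16 parsec ≈ 4.087e-16 parsec (4 s.f.).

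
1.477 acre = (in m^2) 5977. Check: 1 acre = 4046.8564 m^2, so 1.477 acre = 1.477 * 4046.8564 = 5977.2069 m^2. Result: 5977.2069 m^2 ≈ 5977 m^2 (4 s.f.).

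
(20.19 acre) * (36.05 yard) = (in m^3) 2.693e+06. Check: 1 acre = 4046.8564 m^2, so 20.19 acre = 20.19 * 4046.8564 = 81706.031 m^2. 1 yard = 0.9144 m, so 36.05 yard = 36.05 * 0.9144 = 32.96412 m. Combine: 81706.031 m^2 * 32.96412 m = 2693367.4 m^3. Result: 2693367.4 m^3 ≈ 2.693e+06 m^3 (4 s.f.).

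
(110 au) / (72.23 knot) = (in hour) 1 au = 1.4959787e+11 m, so 110 au = 110 * 1.4959787e+11 = 1.6455766e+13 m. 1 knot = 0.51444444 m/s, so 72.23 knot = 72.23 * 0.51444444 = 37.158322 m/s. Combine: 1.6455766e+13 m / 37.158322 m/s = 4.4285546e+11 s. 1 hour = 3600 s, so 4.4285546e+11 s = 4.4285546e+11 / 3600 = 1.230154e+08 hour ≈ 1.23e+08 hour (4 s.f.). Final answer: 1.23e+08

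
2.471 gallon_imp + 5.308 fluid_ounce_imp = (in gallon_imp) 1 gallon_imp = 0.00454609 m^3, so 2.471 gallon_imp = 2.471 * 0.00454609 = 0.011233388 m^3. 1 fluid_ounce_imp = 2.8413063e-05 m^3, so 5.308 fluid_ounce_imp = 5.308 * 2.8413063e-05 = 0.00015081654 m^3. Sum: 0.011233388 + 0.00015081654 = 0.011384205 m^3. 1 gallon_imp = 0.00454609 m^3, so 0.011384205 m^3 = 0.011384205 / 0.00454609 = 2.504175 gallon_imp ≈ 2.504 gallon_imp (4 s.f.). Final answer: 2.504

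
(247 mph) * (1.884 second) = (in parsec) 6.742e-15. Check: 1 mph = 0.44704 m/s, so 247 mph = 247 * 0.44704 = 110.41888 m/s. 1.884 second = 1.884 s. Combine: 110.41888 m/s * 1.884 s = 208.02917 m. 1 parsec = 3.0856776e+16 m, so 208.02917 m = 208.02917 / 3.0856776e+16 = 6.7417663e-15 parsec ≈ 6.742e-15 parsec (4 s.f.).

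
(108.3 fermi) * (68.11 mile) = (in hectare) 1.187e-12. Check: 1 fermi = 1e-15 m, so 108.3 fermi = 108.3 * 1e-15 = 1.083e-13 m. 1 mile = 1609.344 m, so 68.11 mile = 68.11 * 1609.344 = 109612.42 m. Combine: 1.083e-13 m * 109612.42 m = 1.1871025e-08 m^2. 1 hectare = 10000 m^2, so 1.1871025e-08 m^2 = 1.1871025e-08 / 10000 = 1.1871025e-12 hectare ≈ 1.187e-12 hectare (4 s.f.).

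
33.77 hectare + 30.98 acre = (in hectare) 46.31. Check: 1 hectare = 10000 m^2, so 33.77 hectare = 33.77 * 10000 = 337700 m^2. 1 acre = 4046.8564 m^2, so 30.98 acre = 30.98 * 4046.8564 = 125371.61 m^2. Sum: 337700 + 125371.61 = 463071.61 m^2. 1 hectare = 10000 m^2, so 463071.61 m^2 = 463071.61 / 10000 = 46.307161 hectare ≈ 46.31 hectare (4 s.f.).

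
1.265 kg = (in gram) 1 gram = 0.001 kg, so 1.265 kg = 1.265 / 0.001 = 1265 gram. Final answer: 1265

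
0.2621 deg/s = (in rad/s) 1 deg/s = 0.017453293 rad/s, so 0.2621 deg/s = 0.2621 * 0.017453293 = 0.004574508 rad/s. Result: 0.004574508 rad/s ≈ 0.004575 rad/s (4 s.f.). Final answer: 0.004575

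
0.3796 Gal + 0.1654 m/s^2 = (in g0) 0.01725. Check: 1 Gal = 0.01 m/s^2, so 0.3796 Gal = 0.3796 * 0.01 = 0.003796 m/s^2. 0.1654 m/s^2 is already in m/s^2. Sum: 0.003796 + 0.1654 = 0.169196 m/s^2. 1 g0 = 9.80665 m/s^2, so 0.169196 m/s^2 = 0.169196 / 9.80665 = 0.01725319 g0 ≈ 0.01725 g0 (4 s.f.).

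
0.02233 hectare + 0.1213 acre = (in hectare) 0.07142. Check: 1 hectare = 10000 m^2, so 0.02233 hectare = 0.02233 * 10000 = 223.3 m^2. 1 acre = 4046.8564 m^2, so 0.1213 acre = 0.1213 * 4046.8564 = 490.88368 m^2. Sum: 223.3 + 490.88368 = 714.18368 m^2. 1 hectare = 10000 m^2, so 714.18368 m^2 = 714.18368 / 10000 = 0.071418368 hectare ≈ 0.07142 hectare (4 s.f.).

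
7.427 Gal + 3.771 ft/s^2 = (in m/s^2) 1.224. Check: 1 Gal = 0.01 m/s^2, so 7.427 Gal = 7.427 * 0.01 = 0.07427 m/s^2. 1 ft/s^2 = 0.3048 m/s^2, so 3.771 ft/s^2 = 3.771 * 0.3048 = 1.1494008 m/s^2. Sum: 0.07427 + 1.1494008 = 1.2236708 m/s^2. Result: 1.2236708 m/s^2 ≈ 1.224 m/s^2 (4 s.f.).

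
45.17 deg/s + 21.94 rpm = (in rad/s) 1 deg/s = 0.017453293 rad/s, so 45.17 deg/s = 45.17 * 0.017453293 = 0.78836522 rad/s. 1 rpm = 0.10471976 rad/s, so 21.94 rpm = 21.94 * 0.10471976 = 2.2975514 rad/s. Sum: 0.78836522 + 2.2975514 = 3.0859167 rad/s. Result: 3.0859167 rad/s ≈ 3.086 rad/s (4 s.f.). Final answer: 3.086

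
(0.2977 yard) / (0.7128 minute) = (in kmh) 1 yard = 0.9144 m, so 0.2977 yard = 0.2977 * 0.9144 = 0.27221688 m. 1 minute = 60 s, so 0.7128 minute = 0.7128 * 60 = 42.768 s. Combine: 0.27221688 m / 42.768 s = 0.0063649663 m/s. 1 kmh = 0.27777778 m/s, so 0.0063649663 m/s = 0.0063649663 / 0.27777778 = 0.022913879 kmh ≈ 0.02291 kmh (4 s.f.). Final answer: 0.02291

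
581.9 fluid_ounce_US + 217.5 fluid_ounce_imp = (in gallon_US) 1 fluid_ounce_US = 2.957353e-05 m^3, so 581.9 fluid_ounce_US = 581.9 * 2.957353e-05 = 0.017208837 m^3. 1 fluid_ounce_imp = 2.8413063e-05 m^3, so 217.5 fluid_ounce_imp = 217.5 * 2.8413063e-05 = 0.0061798411 m^3. Sum: 0.017208837 + 0.0061798411 = 0.023388678 m^3. 1 gallon_US = 0.0037854118 m^3, so 0.023388678 m^3 = 0.023388678 / 0.0037854118 = 6.1786351 gallon_US ≈ 6.179 gallon_US (4 s.f.). Final answer: 6.179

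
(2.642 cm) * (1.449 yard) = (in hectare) 3.501e-06. Check: 1 cm = 0.01 m, so 2.642 cm = 2.642 * 0.01 = 0.02642 m. 1 yard = 0.9144 m, so 1.449 yard = 1.449 * 0.9144 = 1.3249656 m. Combine: 0.02642 m * 1.3249656 m = 0.035005591 m^2. 1 hectare = 10000 m^2, so 0.035005591 m^2 = 0.035005591 / 10000 = 3.5005591e-06 hectare ≈ 3.501e-06 hectare (4 s.f.).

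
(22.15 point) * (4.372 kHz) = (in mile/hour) 1 point = 0.00035277778 m, so 22.15 point = 22.15 * 0.00035277778 = 0.0078140278 m. 1 kHz = 1000 Hz, so 4.372 kHz = 4.372 * 1000 = 4372 Hz. Combine: 0.0078140278 m * 4372 Hz = 34.162929 m/s. 1 mile/hour = 0.44704 m/s, so 34.162929 m/s = 34.162929 / 0.44704 = 76.420297 mile/hour ≈ 76.42 mile/hour (4 s.f.). Final answer: 76.42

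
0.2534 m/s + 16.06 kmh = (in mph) 10.55. Check: 0.2534 m/s is already in m/s. 1 kmh = 0.27777778 m/s, so 16.06 kmh = 16.06 * 0.27777778 = 4.4611111 m/s. Sum: 0.2534 + 4.4611111 = 4.7145111 m/s. 1 mph = 0.44704 m/s, so 4.7145111 m/s = 4.7145111 / 0.44704 = 10.546061 mph ≈ 10.55 mph (4 s.f.).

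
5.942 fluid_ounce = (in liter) 0.1757. Check: 1 fluid_ounce = 2.957353e-05 m^3, so 5.942 fluid_ounce = 5.942 * 2.957353e-05 = 0.00017572591 m^3. 1 liter = 0.001 m^3, so 0.00017572591 m^3 = 0.00017572591 / 0.001 = 0.17572591 liter ≈ 0.1757 liter (4 s.f.).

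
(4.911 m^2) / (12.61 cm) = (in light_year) 4.117e-15. Check: 4.911 m^2 is already in m^2. 1 cm = 0.01 m, so 12.61 cm = 12.61 * 0.01 = 0.1261 m. Combine: 4.911 m^2 / 0.1261 m = 38.945282 m. 1 light_year = 9.4607305e+15 m, so 38.945282 m = 38.945282 / 9.4607305e+15 = 4.1165195e-15 light_year ≈ 4.117e-15 light_year (4 s.f.).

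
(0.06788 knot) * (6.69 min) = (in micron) 1 knot = 0.51444444 m/s, so 0.06788 knot = 0.06788 * 0.51444444 = 0.034920489 m/s. 1 min = 60 s, so 6.69 min = 6.69 * 60 = 401.4 s. Combine: 0.034920489 m/s * 401.4 s = 14.017084 m. 1 micron = 1e-06 m, so 14.017084 m = 14.017084 / 1e-06 = 14017084 micron ≈ 1.402e+07 micron (4 s.f.). Final answer: 1.402e+07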